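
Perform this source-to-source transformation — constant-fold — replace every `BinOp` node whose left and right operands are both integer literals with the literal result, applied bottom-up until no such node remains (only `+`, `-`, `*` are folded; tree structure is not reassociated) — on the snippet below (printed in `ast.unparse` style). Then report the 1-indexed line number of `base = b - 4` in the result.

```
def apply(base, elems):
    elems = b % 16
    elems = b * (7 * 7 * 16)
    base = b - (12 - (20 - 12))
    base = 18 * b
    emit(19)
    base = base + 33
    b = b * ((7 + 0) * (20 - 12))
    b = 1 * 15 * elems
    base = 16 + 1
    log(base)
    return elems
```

Transformed code:
def apply(base, elems):
    elems = b % 16
    elems = b * 784
    base = b - 4
    base = 18 * b
    emit(19)
    base = base + 33
    b = b * 56
    b = 15 * elems
    base = 17
    log(base)
    return elems

4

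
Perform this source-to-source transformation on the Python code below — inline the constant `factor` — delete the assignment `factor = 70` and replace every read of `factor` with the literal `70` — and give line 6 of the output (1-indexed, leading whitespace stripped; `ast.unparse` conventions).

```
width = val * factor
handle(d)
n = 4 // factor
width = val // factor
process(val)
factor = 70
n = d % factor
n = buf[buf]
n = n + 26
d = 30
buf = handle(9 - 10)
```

Transformed code:
width = val * 70
handle(d)
n = 4 // 70
width = val // 70
process(val)
n = d % 70
n = buf[buf]
n = n + 26
d = 30
buf = handle(9 - 10)

n = d % 70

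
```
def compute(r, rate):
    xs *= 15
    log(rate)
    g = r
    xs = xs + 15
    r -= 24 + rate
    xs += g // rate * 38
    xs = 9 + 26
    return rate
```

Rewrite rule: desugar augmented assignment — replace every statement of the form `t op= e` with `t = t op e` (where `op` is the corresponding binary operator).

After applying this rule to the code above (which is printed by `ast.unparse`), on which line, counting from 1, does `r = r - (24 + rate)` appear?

Transformed code:
def compute(r, rate):
    xs = xs * 15
    log(rate)
    g = r
    xs = xs + 15
    r = r - (24 + rate)
    xs = xs + g // rate * 38
    xs = 9 + 26
    return rate

6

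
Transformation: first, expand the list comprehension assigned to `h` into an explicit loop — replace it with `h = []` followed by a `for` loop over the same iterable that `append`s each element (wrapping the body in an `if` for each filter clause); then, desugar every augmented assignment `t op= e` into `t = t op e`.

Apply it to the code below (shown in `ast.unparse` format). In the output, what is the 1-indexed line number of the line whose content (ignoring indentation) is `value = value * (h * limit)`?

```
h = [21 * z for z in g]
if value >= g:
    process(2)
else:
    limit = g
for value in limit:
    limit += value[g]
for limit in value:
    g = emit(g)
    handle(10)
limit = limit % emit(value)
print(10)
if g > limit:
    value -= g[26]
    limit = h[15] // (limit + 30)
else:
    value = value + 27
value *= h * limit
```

Transformed code:
h = []
for z in g:
    h.append(21 * z)
if value >= g:
    process(2)
else:
    limit = g
for value in limit:
    limit = limit + value[g]
for limit in value:
    g = emit(g)
    handle(10)
limit = limit % emit(value)
print(10)
if g > limit:
    value = value - g[26]
    limit = h[15] // (limit + 30)
else:
    value = value + 27
value = value * (h * limit)

20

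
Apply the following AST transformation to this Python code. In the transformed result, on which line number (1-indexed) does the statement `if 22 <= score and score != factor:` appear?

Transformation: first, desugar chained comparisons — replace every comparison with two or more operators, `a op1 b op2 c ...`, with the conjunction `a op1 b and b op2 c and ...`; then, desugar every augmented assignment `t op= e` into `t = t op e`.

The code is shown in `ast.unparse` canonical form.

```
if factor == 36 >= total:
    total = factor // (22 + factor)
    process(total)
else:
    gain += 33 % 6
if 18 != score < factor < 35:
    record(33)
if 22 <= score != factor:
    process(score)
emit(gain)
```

8

Transformed code:
if factor == 36 and 36 >= total:
    total = factor // (22 + factor)
    process(total)
else:
    gain = gain + 33 % 6
if 18 != score and score < factor and (factor < 35):
    record(33)
if 22 <= score and score != factor:
    process(score)
emit(gain)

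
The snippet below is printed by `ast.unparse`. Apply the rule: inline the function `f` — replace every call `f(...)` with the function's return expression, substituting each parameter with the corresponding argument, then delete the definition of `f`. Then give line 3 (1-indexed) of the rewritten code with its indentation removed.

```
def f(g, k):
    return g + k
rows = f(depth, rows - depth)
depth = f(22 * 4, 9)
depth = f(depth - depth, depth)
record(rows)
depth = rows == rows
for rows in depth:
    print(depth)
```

depth = depth - depth + depth

Transformed code:
rows = depth + (rows - depth)
depth = 22 * 4 + 9
depth = depth - depth + depth
record(rows)
depth = rows == rows
for rows in depth:
    print(depth)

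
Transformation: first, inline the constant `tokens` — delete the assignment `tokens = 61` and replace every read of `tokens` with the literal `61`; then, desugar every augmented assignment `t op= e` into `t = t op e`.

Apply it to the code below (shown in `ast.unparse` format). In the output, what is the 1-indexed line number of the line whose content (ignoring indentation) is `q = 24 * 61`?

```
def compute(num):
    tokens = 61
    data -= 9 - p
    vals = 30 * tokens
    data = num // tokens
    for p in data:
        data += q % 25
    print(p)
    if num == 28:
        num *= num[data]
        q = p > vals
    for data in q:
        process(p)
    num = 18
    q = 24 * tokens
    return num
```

14

Transformed code:
def compute(num):
    data = data - (9 - p)
    vals = 30 * 61
    data = num // 61
    for p in data:
        data = data + q % 25
    print(p)
    if num == 28:
        num = num * num[data]
        q = p > vals
    for data in q:
        process(p)
    num = 18
    q = 24 * 61
    return num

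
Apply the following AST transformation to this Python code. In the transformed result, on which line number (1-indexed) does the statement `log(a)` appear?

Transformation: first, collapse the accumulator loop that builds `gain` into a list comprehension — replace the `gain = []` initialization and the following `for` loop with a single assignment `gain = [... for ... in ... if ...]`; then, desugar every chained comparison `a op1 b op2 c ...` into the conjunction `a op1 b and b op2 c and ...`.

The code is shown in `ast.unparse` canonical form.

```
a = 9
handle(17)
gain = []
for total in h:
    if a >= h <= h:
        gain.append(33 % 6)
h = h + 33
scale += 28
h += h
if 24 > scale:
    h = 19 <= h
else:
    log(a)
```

Transformed code:
a = 9
handle(17)
gain = [33 % 6 for total in h if a >= h and h <= h]
h = h + 33
scale += 28
h += h
if 24 > scale:
    h = 19 <= h
else:
    log(a)

10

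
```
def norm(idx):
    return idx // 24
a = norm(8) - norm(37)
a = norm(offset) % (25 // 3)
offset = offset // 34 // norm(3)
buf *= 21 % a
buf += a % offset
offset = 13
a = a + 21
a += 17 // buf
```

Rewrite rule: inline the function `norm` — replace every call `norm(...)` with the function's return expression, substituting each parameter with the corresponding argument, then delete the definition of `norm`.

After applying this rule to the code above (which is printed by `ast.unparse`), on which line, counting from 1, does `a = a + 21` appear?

Transformed code:
a = 8 // 24 - 37 // 24
a = offset // 24 % (25 // 3)
offset = offset // 34 // (3 // 24)
buf *= 21 % a
buf += a % offset
offset = 13
a = a + 21
a += 17 // buf

7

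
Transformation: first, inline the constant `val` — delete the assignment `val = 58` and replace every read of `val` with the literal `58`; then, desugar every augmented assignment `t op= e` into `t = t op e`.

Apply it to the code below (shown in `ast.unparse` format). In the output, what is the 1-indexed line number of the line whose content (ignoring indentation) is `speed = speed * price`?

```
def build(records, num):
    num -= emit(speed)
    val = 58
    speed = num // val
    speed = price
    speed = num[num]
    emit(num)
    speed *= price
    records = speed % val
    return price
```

Transformed code:
def build(records, num):
    num = num - emit(speed)
    speed = num // 58
    speed = price
    speed = num[num]
    emit(num)
    speed = speed * price
    records = speed % 58
    return price

7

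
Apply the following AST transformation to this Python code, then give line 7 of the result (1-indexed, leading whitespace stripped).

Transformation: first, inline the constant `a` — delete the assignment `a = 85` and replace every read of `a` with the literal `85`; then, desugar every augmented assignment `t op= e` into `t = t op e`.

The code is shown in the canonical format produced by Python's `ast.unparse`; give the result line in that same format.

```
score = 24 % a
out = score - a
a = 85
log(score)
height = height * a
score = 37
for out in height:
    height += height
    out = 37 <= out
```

Transformed code:
score = 24 % 85
out = score - 85
log(score)
height = height * 85
score = 37
for out in height:
    height = height + height
    out = 37 <= out

height = height + height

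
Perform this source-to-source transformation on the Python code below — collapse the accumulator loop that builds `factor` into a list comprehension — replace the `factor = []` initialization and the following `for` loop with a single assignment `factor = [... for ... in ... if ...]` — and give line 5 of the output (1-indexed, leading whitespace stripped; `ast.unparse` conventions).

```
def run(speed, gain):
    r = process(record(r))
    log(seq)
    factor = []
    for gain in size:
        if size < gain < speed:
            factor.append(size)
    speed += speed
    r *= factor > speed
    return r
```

Transformed code:
def run(speed, gain):
    r = process(record(r))
    log(seq)
    factor = [size for gain in size if size < gain < speed]
    speed += speed
    r *= factor > speed
    return r

speed += speed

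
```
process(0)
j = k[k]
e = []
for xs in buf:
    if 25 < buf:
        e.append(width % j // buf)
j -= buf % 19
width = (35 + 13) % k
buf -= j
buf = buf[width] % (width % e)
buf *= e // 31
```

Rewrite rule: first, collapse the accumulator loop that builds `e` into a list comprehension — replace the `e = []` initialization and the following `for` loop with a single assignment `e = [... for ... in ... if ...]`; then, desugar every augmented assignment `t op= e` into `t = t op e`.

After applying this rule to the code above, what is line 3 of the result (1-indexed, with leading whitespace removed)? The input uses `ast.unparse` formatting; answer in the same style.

e = [width % j // buf for xs in buf if 25 < buf]

Transformed code:
process(0)
j = k[k]
e = [width % j // buf for xs in buf if 25 < buf]
j = j - buf % 19
width = (35 + 13) % k
buf = buf - j
buf = buf[width] % (width % e)
buf = buf * (e // 31)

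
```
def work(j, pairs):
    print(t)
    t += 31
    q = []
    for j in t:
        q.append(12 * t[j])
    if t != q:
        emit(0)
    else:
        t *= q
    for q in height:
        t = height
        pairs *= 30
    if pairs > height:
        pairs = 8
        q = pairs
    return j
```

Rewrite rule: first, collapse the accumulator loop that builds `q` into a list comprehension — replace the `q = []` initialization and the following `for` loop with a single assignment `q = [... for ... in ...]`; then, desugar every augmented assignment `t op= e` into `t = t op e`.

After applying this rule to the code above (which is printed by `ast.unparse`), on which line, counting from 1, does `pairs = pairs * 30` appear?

11

Transformed code:
def work(j, pairs):
    print(t)
    t = t + 31
    q = [12 * t[j] for j in t]
    if t != q:
        emit(0)
    else:
        t = t * q
    for q in height:
        t = height
        pairs = pairs * 30
    if pairs > height:
        pairs = 8
        q = pairs
    return j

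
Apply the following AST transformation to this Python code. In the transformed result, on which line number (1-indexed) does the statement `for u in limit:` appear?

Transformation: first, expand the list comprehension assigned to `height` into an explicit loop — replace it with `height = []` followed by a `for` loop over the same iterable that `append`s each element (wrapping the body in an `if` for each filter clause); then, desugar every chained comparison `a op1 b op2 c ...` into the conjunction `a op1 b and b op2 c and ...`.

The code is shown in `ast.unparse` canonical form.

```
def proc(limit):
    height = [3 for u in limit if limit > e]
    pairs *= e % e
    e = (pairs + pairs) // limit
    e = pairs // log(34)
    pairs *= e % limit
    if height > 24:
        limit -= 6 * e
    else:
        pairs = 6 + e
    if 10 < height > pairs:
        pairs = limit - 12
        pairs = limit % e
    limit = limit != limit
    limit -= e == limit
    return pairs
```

Transformed code:
def proc(limit):
    height = []
    for u in limit:
        if limit > e:
            height.append(3)
    pairs *= e % e
    e = (pairs + pairs) // limit
    e = pairs // log(34)
    pairs *= e % limit
    if height > 24:
        limit -= 6 * e
    else:
        pairs = 6 + e
    if 10 < height and height > pairs:
        pairs = limit - 12
        pairs = limit % e
    limit = limit != limit
    limit -= e == limit
    return pairs

3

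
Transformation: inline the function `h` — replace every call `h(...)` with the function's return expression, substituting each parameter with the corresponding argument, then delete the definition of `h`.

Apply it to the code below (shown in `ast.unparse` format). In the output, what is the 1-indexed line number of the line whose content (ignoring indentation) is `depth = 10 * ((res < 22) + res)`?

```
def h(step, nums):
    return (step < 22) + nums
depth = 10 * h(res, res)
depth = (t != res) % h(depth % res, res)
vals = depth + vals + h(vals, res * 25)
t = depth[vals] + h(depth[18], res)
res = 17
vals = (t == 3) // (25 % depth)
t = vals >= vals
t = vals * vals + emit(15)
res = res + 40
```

Transformed code:
depth = 10 * ((res < 22) + res)
depth = (t != res) % ((depth % res < 22) + res)
vals = depth + vals + ((vals < 22) + res * 25)
t = depth[vals] + ((depth[18] < 22) + res)
res = 17
vals = (t == 3) // (25 % depth)
t = vals >= vals
t = vals * vals + emit(15)
res = res + 40

1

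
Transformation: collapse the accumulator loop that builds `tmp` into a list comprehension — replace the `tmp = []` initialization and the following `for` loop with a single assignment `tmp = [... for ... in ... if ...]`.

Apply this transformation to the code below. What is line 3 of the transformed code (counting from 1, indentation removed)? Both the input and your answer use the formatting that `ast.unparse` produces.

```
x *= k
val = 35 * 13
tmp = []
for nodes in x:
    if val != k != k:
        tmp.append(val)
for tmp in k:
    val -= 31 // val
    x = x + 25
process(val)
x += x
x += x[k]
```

tmp = [val for nodes in x if val != k != k]

Transformed code:
x *= k
val = 35 * 13
tmp = [val for nodes in x if val != k != k]
for tmp in k:
    val -= 31 // val
    x = x + 25
process(val)
x += x
x += x[k]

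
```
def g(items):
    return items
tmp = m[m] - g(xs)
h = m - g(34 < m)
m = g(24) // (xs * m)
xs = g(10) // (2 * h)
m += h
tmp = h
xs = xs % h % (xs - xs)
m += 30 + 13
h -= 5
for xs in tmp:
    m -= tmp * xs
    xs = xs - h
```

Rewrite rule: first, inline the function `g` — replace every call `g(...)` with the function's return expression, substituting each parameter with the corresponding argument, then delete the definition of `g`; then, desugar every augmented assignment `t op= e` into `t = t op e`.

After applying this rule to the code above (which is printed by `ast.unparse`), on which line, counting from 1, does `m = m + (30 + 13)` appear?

Transformed code:
tmp = m[m] - xs
h = m - (34 < m)
m = 24 // (xs * m)
xs = 10 // (2 * h)
m = m + h
tmp = h
xs = xs % h % (xs - xs)
m = m + (30 + 13)
h = h - 5
for xs in tmp:
    m = m - tmp * xs
    xs = xs - h

8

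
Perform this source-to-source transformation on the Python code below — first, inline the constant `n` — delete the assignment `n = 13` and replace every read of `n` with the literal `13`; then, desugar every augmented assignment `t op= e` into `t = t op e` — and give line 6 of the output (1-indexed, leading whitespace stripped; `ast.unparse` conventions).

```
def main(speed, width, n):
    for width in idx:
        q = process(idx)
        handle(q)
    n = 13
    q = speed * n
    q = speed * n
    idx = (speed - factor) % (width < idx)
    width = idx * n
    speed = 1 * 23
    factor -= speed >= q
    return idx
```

q = speed * 13

Transformed code:
def main(speed, width, n):
    for width in idx:
        q = process(idx)
        handle(q)
    q = speed * 13
    q = speed * 13
    idx = (speed - factor) % (width < idx)
    width = idx * 13
    speed = 1 * 23
    factor = factor - (speed >= q)
    return idx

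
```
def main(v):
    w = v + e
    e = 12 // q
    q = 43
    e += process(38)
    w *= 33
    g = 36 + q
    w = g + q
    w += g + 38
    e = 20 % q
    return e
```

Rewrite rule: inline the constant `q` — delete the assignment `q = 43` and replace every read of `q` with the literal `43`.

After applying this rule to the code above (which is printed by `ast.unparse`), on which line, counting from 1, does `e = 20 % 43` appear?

9

Transformed code:
def main(v):
    w = v + e
    e = 12 // 43
    e += process(38)
    w *= 33
    g = 36 + 43
    w = g + 43
    w += g + 38
    e = 20 % 43
    return e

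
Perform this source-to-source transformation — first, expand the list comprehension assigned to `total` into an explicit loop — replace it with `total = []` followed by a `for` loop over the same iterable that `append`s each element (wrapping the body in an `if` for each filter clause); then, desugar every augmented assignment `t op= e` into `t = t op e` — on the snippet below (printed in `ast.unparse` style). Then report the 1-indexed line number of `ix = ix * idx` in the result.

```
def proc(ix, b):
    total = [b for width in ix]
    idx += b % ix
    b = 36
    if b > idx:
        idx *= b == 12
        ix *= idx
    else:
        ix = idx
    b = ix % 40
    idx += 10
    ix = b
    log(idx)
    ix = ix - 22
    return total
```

9

Transformed code:
def proc(ix, b):
    total = []
    for width in ix:
        total.append(b)
    idx = idx + b % ix
    b = 36
    if b > idx:
        idx = idx * (b == 12)
        ix = ix * idx
    else:
        ix = idx
    b = ix % 40
    idx = idx + 10
    ix = b
    log(idx)
    ix = ix - 22
    return total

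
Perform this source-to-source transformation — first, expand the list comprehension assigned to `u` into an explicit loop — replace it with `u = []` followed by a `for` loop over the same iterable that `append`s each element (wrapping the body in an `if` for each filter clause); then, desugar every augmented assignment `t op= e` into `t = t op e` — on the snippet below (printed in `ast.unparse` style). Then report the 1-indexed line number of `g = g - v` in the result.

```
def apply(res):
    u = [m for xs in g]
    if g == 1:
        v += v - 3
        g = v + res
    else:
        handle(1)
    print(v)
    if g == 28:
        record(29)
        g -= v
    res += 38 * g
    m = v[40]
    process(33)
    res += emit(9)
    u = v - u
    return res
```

13

Transformed code:
def apply(res):
    u = []
    for xs in g:
        u.append(m)
    if g == 1:
        v = v + (v - 3)
        g = v + res
    else:
        handle(1)
    print(v)
    if g == 28:
        record(29)
        g = g - v
    res = res + 38 * g
    m = v[40]
    process(33)
    res = res + emit(9)
    u = v - u
    return res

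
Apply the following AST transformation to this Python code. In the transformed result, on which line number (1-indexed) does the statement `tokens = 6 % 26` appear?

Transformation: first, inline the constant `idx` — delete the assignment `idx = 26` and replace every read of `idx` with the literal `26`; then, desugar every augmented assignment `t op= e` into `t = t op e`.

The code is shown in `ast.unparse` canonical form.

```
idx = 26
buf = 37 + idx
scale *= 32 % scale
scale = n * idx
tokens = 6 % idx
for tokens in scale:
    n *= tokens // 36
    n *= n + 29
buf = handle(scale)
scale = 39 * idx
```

4

Transformed code:
buf = 37 + 26
scale = scale * (32 % scale)
scale = n * 26
tokens = 6 % 26
for tokens in scale:
    n = n * (tokens // 36)
    n = n * (n + 29)
buf = handle(scale)
scale = 39 * 26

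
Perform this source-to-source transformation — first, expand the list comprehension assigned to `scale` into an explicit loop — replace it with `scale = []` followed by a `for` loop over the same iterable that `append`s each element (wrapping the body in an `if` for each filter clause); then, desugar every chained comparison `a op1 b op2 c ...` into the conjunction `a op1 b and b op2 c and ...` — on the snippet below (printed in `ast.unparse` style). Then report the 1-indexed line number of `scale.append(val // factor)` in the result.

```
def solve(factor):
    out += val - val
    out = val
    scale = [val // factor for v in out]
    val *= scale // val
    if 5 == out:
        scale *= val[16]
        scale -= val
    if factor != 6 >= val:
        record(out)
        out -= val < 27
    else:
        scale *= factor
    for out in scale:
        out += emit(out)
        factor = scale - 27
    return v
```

Transformed code:
def solve(factor):
    out += val - val
    out = val
    scale = []
    for v in out:
        scale.append(val // factor)
    val *= scale // val
    if 5 == out:
        scale *= val[16]
        scale -= val
    if factor != 6 and 6 >= val:
        record(out)
        out -= val < 27
    else:
        scale *= factor
    for out in scale:
        out += emit(out)
        factor = scale - 27
    return v

6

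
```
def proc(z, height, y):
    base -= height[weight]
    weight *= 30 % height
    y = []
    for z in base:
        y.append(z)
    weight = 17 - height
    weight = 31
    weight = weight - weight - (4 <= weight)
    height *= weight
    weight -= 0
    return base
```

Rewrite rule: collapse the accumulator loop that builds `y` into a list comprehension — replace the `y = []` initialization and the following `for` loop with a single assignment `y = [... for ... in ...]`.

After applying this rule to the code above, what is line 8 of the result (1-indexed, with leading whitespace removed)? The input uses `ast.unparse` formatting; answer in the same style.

Transformed code:
def proc(z, height, y):
    base -= height[weight]
    weight *= 30 % height
    y = [z for z in base]
    weight = 17 - height
    weight = 31
    weight = weight - weight - (4 <= weight)
    height *= weight
    weight -= 0
    return base

height *= weight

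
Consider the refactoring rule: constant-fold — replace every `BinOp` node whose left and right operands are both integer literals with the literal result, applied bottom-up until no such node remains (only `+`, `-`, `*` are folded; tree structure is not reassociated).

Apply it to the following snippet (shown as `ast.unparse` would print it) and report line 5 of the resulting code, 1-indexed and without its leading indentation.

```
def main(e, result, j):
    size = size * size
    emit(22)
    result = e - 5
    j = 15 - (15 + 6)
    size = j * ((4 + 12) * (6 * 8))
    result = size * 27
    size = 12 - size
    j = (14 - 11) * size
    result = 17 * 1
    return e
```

Transformed code:
def main(e, result, j):
    size = size * size
    emit(22)
    result = e - 5
    j = -6
    size = j * 768
    result = size * 27
    size = 12 - size
    j = 3 * size
    result = 17
    return e

j = -6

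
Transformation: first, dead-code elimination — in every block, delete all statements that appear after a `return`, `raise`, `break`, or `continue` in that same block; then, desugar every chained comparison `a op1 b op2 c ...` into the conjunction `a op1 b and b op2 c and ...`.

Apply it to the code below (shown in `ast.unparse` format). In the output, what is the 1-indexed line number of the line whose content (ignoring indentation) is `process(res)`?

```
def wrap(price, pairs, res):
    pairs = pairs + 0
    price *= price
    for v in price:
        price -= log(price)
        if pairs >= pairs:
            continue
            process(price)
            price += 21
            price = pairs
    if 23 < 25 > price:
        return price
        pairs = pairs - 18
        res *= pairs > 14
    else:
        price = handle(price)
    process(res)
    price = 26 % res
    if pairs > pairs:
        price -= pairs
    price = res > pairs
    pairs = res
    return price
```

Transformed code:
def wrap(price, pairs, res):
    pairs = pairs + 0
    price *= price
    for v in price:
        price -= log(price)
        if pairs >= pairs:
            continue
    if 23 < 25 and 25 > price:
        return price
    else:
        price = handle(price)
    process(res)
    price = 26 % res
    if pairs > pairs:
        price -= pairs
    price = res > pairs
    pairs = res
    return price

12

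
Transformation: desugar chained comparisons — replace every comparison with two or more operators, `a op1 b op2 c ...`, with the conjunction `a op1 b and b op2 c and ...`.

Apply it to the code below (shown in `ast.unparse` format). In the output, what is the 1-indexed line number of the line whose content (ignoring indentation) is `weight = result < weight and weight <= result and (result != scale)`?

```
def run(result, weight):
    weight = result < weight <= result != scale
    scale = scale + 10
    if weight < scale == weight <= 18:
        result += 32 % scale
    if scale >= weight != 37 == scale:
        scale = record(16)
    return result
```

2

Transformed code:
def run(result, weight):
    weight = result < weight and weight <= result and (result != scale)
    scale = scale + 10
    if weight < scale and scale == weight and (weight <= 18):
        result += 32 % scale
    if scale >= weight and weight != 37 and (37 == scale):
        scale = record(16)
    return result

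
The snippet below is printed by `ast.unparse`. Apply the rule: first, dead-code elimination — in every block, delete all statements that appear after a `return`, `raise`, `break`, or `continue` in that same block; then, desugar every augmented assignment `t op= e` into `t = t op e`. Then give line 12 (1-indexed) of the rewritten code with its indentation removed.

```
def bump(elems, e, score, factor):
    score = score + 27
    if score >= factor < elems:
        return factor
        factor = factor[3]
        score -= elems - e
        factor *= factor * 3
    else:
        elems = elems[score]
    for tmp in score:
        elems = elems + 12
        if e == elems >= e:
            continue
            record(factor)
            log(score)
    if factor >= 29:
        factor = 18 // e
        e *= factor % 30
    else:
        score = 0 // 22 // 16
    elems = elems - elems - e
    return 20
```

factor = 18 // e

Transformed code:
def bump(elems, e, score, factor):
    score = score + 27
    if score >= factor < elems:
        return factor
    else:
        elems = elems[score]
    for tmp in score:
        elems = elems + 12
        if e == elems >= e:
            continue
    if factor >= 29:
        factor = 18 // e
        e = e * (factor % 30)
    else:
        score = 0 // 22 // 16
    elems = elems - elems - e
    return 20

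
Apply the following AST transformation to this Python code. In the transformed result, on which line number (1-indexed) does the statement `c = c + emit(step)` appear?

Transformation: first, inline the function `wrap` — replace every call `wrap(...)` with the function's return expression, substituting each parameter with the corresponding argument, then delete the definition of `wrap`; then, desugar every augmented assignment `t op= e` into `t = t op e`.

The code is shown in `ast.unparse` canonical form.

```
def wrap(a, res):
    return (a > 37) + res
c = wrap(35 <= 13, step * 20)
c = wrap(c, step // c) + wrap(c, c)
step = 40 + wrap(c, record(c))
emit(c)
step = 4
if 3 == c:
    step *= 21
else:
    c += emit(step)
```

9

Transformed code:
c = ((35 <= 13) > 37) + step * 20
c = (c > 37) + step // c + ((c > 37) + c)
step = 40 + ((c > 37) + record(c))
emit(c)
step = 4
if 3 == c:
    step = step * 21
else:
    c = c + emit(step)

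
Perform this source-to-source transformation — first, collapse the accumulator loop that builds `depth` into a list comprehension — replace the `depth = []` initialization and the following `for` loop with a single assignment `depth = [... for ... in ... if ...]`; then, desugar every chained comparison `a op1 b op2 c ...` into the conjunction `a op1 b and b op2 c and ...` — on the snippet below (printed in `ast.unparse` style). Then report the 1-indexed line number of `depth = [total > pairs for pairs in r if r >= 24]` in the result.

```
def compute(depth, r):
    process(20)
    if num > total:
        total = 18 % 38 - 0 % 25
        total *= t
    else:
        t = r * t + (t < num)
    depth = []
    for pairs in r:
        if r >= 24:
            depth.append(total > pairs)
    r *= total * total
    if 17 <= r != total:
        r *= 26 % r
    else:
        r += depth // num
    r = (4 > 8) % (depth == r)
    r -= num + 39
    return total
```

Transformed code:
def compute(depth, r):
    process(20)
    if num > total:
        total = 18 % 38 - 0 % 25
        total *= t
    else:
        t = r * t + (t < num)
    depth = [total > pairs for pairs in r if r >= 24]
    r *= total * total
    if 17 <= r and r != total:
        r *= 26 % r
    else:
        r += depth // num
    r = (4 > 8) % (depth == r)
    r -= num + 39
    return total

8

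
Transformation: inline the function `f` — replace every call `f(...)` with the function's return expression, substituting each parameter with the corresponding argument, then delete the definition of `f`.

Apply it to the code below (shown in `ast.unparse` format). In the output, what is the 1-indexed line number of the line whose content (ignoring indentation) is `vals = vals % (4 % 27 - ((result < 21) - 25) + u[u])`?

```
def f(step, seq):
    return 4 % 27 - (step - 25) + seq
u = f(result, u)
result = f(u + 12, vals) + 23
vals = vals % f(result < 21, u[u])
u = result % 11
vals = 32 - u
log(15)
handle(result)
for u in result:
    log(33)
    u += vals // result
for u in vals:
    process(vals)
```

3

Transformed code:
u = 4 % 27 - (result - 25) + u
result = 4 % 27 - (u + 12 - 25) + vals + 23
vals = vals % (4 % 27 - ((result < 21) - 25) + u[u])
u = result % 11
vals = 32 - u
log(15)
handle(result)
for u in result:
    log(33)
    u += vals // result
for u in vals:
    process(vals)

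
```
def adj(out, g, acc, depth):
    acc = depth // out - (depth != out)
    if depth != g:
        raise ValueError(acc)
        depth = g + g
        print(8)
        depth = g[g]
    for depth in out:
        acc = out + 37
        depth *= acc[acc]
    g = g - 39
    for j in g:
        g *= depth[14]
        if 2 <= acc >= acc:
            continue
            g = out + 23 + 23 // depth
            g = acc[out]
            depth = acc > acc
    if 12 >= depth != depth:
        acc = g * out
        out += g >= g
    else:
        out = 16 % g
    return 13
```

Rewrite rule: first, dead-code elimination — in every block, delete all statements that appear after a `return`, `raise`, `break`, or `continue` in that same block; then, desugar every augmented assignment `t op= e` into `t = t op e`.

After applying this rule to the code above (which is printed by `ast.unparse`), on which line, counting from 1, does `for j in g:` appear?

Transformed code:
def adj(out, g, acc, depth):
    acc = depth // out - (depth != out)
    if depth != g:
        raise ValueError(acc)
    for depth in out:
        acc = out + 37
        depth = depth * acc[acc]
    g = g - 39
    for j in g:
        g = g * depth[14]
        if 2 <= acc >= acc:
            continue
    if 12 >= depth != depth:
        acc = g * out
        out = out + (g >= g)
    else:
        out = 16 % g
    return 13

9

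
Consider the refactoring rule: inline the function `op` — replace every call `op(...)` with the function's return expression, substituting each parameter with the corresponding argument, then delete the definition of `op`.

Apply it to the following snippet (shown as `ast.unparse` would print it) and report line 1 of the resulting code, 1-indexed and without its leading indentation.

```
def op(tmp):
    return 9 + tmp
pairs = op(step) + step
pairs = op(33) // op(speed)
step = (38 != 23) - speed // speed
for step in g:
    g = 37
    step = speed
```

pairs = 9 + step + step

Transformed code:
pairs = 9 + step + step
pairs = (9 + 33) // (9 + speed)
step = (38 != 23) - speed // speed
for step in g:
    g = 37
    step = speed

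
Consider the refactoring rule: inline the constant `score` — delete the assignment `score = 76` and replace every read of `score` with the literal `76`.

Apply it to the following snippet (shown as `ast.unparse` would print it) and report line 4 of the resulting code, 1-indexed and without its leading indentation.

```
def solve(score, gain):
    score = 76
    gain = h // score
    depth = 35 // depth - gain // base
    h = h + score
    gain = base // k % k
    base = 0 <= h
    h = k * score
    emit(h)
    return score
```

Transformed code:
def solve(score, gain):
    gain = h // 76
    depth = 35 // depth - gain // base
    h = h + 76
    gain = base // k % k
    base = 0 <= h
    h = k * 76
    emit(h)
    return 76

h = h + 76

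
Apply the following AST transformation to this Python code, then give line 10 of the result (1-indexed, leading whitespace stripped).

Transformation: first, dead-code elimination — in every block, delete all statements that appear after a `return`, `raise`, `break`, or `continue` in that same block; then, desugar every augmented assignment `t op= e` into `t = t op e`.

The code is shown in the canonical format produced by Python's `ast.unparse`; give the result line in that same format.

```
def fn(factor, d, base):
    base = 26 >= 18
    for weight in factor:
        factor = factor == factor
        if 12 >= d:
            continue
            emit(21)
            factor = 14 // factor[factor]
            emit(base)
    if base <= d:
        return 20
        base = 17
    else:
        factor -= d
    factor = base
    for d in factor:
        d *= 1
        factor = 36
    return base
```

factor = factor - d

Transformed code:
def fn(factor, d, base):
    base = 26 >= 18
    for weight in factor:
        factor = factor == factor
        if 12 >= d:
            continue
    if base <= d:
        return 20
    else:
        factor = factor - d
    factor = base
    for d in factor:
        d = d * 1
        factor = 36
    return base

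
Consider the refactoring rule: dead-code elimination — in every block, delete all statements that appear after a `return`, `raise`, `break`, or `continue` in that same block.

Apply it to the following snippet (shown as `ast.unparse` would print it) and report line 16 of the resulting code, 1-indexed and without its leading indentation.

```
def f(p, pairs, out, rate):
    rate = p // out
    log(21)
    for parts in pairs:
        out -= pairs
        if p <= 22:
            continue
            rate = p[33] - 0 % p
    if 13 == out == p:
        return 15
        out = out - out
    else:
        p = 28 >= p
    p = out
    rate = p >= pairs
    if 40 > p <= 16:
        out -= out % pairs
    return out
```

Transformed code:
def f(p, pairs, out, rate):
    rate = p // out
    log(21)
    for parts in pairs:
        out -= pairs
        if p <= 22:
            continue
    if 13 == out == p:
        return 15
    else:
        p = 28 >= p
    p = out
    rate = p >= pairs
    if 40 > p <= 16:
        out -= out % pairs
    return out

return out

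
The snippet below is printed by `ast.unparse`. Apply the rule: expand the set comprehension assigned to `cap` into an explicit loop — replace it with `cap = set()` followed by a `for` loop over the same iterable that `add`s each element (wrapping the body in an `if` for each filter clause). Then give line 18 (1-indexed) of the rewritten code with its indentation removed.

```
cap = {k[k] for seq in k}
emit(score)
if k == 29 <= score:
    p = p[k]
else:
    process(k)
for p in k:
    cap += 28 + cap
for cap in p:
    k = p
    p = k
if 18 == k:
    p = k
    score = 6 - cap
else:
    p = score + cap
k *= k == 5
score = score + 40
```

p = score + cap

Transformed code:
cap = set()
for seq in k:
    cap.add(k[k])
emit(score)
if k == 29 <= score:
    p = p[k]
else:
    process(k)
for p in k:
    cap += 28 + cap
for cap in p:
    k = p
    p = k
if 18 == k:
    p = k
    score = 6 - cap
else:
    p = score + cap
k *= k == 5
score = score + 40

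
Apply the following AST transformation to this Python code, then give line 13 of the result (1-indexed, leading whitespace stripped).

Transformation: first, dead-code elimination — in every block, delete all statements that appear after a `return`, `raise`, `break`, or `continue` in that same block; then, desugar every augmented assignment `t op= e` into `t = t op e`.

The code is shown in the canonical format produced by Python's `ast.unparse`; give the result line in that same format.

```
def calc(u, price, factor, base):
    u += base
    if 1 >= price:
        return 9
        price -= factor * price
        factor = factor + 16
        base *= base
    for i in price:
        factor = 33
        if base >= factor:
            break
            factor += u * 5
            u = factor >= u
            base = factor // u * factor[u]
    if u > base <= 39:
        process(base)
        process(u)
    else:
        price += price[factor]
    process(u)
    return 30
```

price = price + price[factor]

Transformed code:
def calc(u, price, factor, base):
    u = u + base
    if 1 >= price:
        return 9
    for i in price:
        factor = 33
        if base >= factor:
            break
    if u > base <= 39:
        process(base)
        process(u)
    else:
        price = price + price[factor]
    process(u)
    return 30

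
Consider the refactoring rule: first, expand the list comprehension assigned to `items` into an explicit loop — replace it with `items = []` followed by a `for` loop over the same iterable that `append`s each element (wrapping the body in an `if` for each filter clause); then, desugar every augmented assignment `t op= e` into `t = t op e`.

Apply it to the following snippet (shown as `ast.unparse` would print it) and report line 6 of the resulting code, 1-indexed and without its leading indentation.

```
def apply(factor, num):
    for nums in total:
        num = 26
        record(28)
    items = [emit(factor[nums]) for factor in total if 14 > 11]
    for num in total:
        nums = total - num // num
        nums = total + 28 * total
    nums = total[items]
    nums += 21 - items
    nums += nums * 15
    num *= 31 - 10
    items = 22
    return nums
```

for factor in total:

Transformed code:
def apply(factor, num):
    for nums in total:
        num = 26
        record(28)
    items = []
    for factor in total:
        if 14 > 11:
            items.append(emit(factor[nums]))
    for num in total:
        nums = total - num // num
        nums = total + 28 * total
    nums = total[items]
    nums = nums + (21 - items)
    nums = nums + nums * 15
    num = num * (31 - 10)
    items = 22
    return nums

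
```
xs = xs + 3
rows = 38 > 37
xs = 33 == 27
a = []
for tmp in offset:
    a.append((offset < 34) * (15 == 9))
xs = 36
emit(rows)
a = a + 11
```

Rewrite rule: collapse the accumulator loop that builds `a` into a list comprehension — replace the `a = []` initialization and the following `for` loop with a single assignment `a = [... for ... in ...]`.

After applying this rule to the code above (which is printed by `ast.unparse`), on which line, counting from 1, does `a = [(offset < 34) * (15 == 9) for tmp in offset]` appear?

4

Transformed code:
xs = xs + 3
rows = 38 > 37
xs = 33 == 27
a = [(offset < 34) * (15 == 9) for tmp in offset]
xs = 36
emit(rows)
a = a + 11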